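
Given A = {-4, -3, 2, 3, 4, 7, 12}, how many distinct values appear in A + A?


A + A = {a + a' : a, a' ∈ A}; |A| = 7.
General bounds: 2|A| - 1 ≤ |A + A| ≤ |A|(|A|+1)/2, i.e. 13 ≤ |A + A| ≤ 28.
Lower bound 2|A|-1 is attained iff A is an arithmetic progression.
Enumerate sums a + a' for a ≤ a' (symmetric, so this suffices):
a = -4: -4+-4=-8, -4+-3=-7, -4+2=-2, -4+3=-1, -4+4=0, -4+7=3, -4+12=8
a = -3: -3+-3=-6, -3+2=-1, -3+3=0, -3+4=1, -3+7=4, -3+12=9
a = 2: 2+2=4, 2+3=5, 2+4=6, 2+7=9, 2+12=14
a = 3: 3+3=6, 3+4=7, 3+7=10, 3+12=15
a = 4: 4+4=8, 4+7=11, 4+12=16
a = 7: 7+7=14, 7+12=19
a = 12: 12+12=24
Distinct sums: {-8, -7, -6, -2, -1, 0, 1, 3, 4, 5, 6, 7, 8, 9, 10, 11, 14, 15, 16, 19, 24}
|A + A| = 21

|A + A| = 21


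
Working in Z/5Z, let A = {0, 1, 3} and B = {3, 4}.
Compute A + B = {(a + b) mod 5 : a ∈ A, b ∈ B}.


Work in Z/5Z: reduce every sum a + b modulo 5.
Enumerate all 6 pairs:
a = 0: 0+3=3, 0+4=4
a = 1: 1+3=4, 1+4=0
a = 3: 3+3=1, 3+4=2
Distinct residues collected: {0, 1, 2, 3, 4}
|A + B| = 5 (out of 5 total residues).

A + B = {0, 1, 2, 3, 4}


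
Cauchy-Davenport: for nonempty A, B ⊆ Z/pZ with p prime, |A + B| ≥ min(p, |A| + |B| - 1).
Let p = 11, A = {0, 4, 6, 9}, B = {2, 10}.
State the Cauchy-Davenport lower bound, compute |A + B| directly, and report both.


Cauchy-Davenport: |A + B| ≥ min(p, |A| + |B| - 1) for A, B nonempty in Z/pZ.
|A| = 4, |B| = 2, p = 11.
CD lower bound = min(11, 4 + 2 - 1) = min(11, 5) = 5.
Compute A + B mod 11 directly:
a = 0: 0+2=2, 0+10=10
a = 4: 4+2=6, 4+10=3
a = 6: 6+2=8, 6+10=5
a = 9: 9+2=0, 9+10=8
A + B = {0, 2, 3, 5, 6, 8, 10}, so |A + B| = 7.
Verify: 7 ≥ 5? Yes ✓.

CD lower bound = 5, actual |A + B| = 7.


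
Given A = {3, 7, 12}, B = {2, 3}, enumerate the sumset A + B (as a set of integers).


A + B = {a + b : a ∈ A, b ∈ B}.
Enumerate all |A|·|B| = 3·2 = 6 pairs (a, b) and collect distinct sums.
a = 3: 3+2=5, 3+3=6
a = 7: 7+2=9, 7+3=10
a = 12: 12+2=14, 12+3=15
Collecting distinct sums: A + B = {5, 6, 9, 10, 14, 15}
|A + B| = 6

A + B = {5, 6, 9, 10, 14, 15}


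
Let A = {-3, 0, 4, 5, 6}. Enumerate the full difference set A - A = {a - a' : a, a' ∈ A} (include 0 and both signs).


A - A = {a - a' : a, a' ∈ A}.
Compute a - a' for each ordered pair (a, a'):
a = -3: -3--3=0, -3-0=-3, -3-4=-7, -3-5=-8, -3-6=-9
a = 0: 0--3=3, 0-0=0, 0-4=-4, 0-5=-5, 0-6=-6
a = 4: 4--3=7, 4-0=4, 4-4=0, 4-5=-1, 4-6=-2
a = 5: 5--3=8, 5-0=5, 5-4=1, 5-5=0, 5-6=-1
a = 6: 6--3=9, 6-0=6, 6-4=2, 6-5=1, 6-6=0
Collecting distinct values (and noting 0 appears from a-a):
A - A = {-9, -8, -7, -6, -5, -4, -3, -2, -1, 0, 1, 2, 3, 4, 5, 6, 7, 8, 9}
|A - A| = 19

A - A = {-9, -8, -7, -6, -5, -4, -3, -2, -1, 0, 1, 2, 3, 4, 5, 6, 7, 8, 9}


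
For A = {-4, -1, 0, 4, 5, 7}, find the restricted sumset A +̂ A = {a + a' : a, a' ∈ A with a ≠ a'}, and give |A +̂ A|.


Restricted sumset: A +̂ A = {a + a' : a ∈ A, a' ∈ A, a ≠ a'}.
Equivalently, take A + A and drop any sum 2a that is achievable ONLY as a + a for a ∈ A (i.e. sums representable only with equal summands).
Enumerate pairs (a, a') with a < a' (symmetric, so each unordered pair gives one sum; this covers all a ≠ a'):
  -4 + -1 = -5
  -4 + 0 = -4
  -4 + 4 = 0
  -4 + 5 = 1
  -4 + 7 = 3
  -1 + 0 = -1
  -1 + 4 = 3
  -1 + 5 = 4
  -1 + 7 = 6
  0 + 4 = 4
  0 + 5 = 5
  0 + 7 = 7
  4 + 5 = 9
  4 + 7 = 11
  5 + 7 = 12
Collected distinct sums: {-5, -4, -1, 0, 1, 3, 4, 5, 6, 7, 9, 11, 12}
|A +̂ A| = 13
(Reference bound: |A +̂ A| ≥ 2|A| - 3 for |A| ≥ 2, with |A| = 6 giving ≥ 9.)

|A +̂ A| = 13


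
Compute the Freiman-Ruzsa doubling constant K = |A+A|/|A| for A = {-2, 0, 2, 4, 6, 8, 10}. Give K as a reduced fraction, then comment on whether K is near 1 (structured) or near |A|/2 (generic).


|A| = 7.
Compute A + A by enumerating all 49 pairs.
A + A = {-4, -2, 0, 2, 4, 6, 8, 10, 12, 14, 16, 18, 20}, so |A + A| = 13.
K = |A + A| / |A| = 13/7 (already in lowest terms) ≈ 1.8571.
Reference: AP of size 7 gives K = 13/7 ≈ 1.8571; a fully generic set of size 7 gives K ≈ 4.0000.

|A| = 7, |A + A| = 13, K = 13/7.


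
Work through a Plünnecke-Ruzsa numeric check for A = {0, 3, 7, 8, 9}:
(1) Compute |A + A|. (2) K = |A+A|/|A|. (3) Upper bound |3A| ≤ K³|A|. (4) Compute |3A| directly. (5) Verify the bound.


|A| = 5.
Step 1: Compute A + A by enumerating all 25 pairs.
A + A = {0, 3, 6, 7, 8, 9, 10, 11, 12, 14, 15, 16, 17, 18}, so |A + A| = 14.
Step 2: Doubling constant K = |A + A|/|A| = 14/5 = 14/5 ≈ 2.8000.
Step 3: Plünnecke-Ruzsa gives |3A| ≤ K³·|A| = (2.8000)³ · 5 ≈ 109.7600.
Step 4: Compute 3A = A + A + A directly by enumerating all triples (a,b,c) ∈ A³; |3A| = 24.
Step 5: Check 24 ≤ 109.7600? Yes ✓.

K = 14/5, Plünnecke-Ruzsa bound K³|A| ≈ 109.7600, |3A| = 24, inequality holds.


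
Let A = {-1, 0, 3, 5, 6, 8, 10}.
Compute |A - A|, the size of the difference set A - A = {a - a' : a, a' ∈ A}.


A - A = {a - a' : a, a' ∈ A}; |A| = 7.
Bounds: 2|A|-1 ≤ |A - A| ≤ |A|² - |A| + 1, i.e. 13 ≤ |A - A| ≤ 43.
Note: 0 ∈ A - A always (from a - a). The set is symmetric: if d ∈ A - A then -d ∈ A - A.
Enumerate nonzero differences d = a - a' with a > a' (then include -d):
Positive differences: {1, 2, 3, 4, 5, 6, 7, 8, 9, 10, 11}
Full difference set: {0} ∪ (positive diffs) ∪ (negative diffs).
|A - A| = 1 + 2·11 = 23 (matches direct enumeration: 23).

|A - A| = 23


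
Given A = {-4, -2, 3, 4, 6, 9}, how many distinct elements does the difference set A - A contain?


A - A = {a - a' : a, a' ∈ A}; |A| = 6.
Bounds: 2|A|-1 ≤ |A - A| ≤ |A|² - |A| + 1, i.e. 11 ≤ |A - A| ≤ 31.
Note: 0 ∈ A - A always (from a - a). The set is symmetric: if d ∈ A - A then -d ∈ A - A.
Enumerate nonzero differences d = a - a' with a > a' (then include -d):
Positive differences: {1, 2, 3, 5, 6, 7, 8, 10, 11, 13}
Full difference set: {0} ∪ (positive diffs) ∪ (negative diffs).
|A - A| = 1 + 2·10 = 21 (matches direct enumeration: 21).

|A - A| = 21


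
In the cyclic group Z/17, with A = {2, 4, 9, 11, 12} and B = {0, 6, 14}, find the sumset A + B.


Work in Z/17Z: reduce every sum a + b modulo 17.
Enumerate all 15 pairs:
a = 2: 2+0=2, 2+6=8, 2+14=16
a = 4: 4+0=4, 4+6=10, 4+14=1
a = 9: 9+0=9, 9+6=15, 9+14=6
a = 11: 11+0=11, 11+6=0, 11+14=8
a = 12: 12+0=12, 12+6=1, 12+14=9
Distinct residues collected: {0, 1, 2, 4, 6, 8, 9, 10, 11, 12, 15, 16}
|A + B| = 12 (out of 17 total residues).

A + B = {0, 1, 2, 4, 6, 8, 9, 10, 11, 12, 15, 16}


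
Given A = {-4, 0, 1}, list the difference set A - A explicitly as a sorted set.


A - A = {a - a' : a, a' ∈ A}.
Compute a - a' for each ordered pair (a, a'):
a = -4: -4--4=0, -4-0=-4, -4-1=-5
a = 0: 0--4=4, 0-0=0, 0-1=-1
a = 1: 1--4=5, 1-0=1, 1-1=0
Collecting distinct values (and noting 0 appears from a-a):
A - A = {-5, -4, -1, 0, 1, 4, 5}
|A - A| = 7

A - A = {-5, -4, -1, 0, 1, 4, 5}


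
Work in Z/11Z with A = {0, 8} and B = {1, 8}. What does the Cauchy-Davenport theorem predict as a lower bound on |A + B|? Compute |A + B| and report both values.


Cauchy-Davenport: |A + B| ≥ min(p, |A| + |B| - 1) for A, B nonempty in Z/pZ.
|A| = 2, |B| = 2, p = 11.
CD lower bound = min(11, 2 + 2 - 1) = min(11, 3) = 3.
Compute A + B mod 11 directly:
a = 0: 0+1=1, 0+8=8
a = 8: 8+1=9, 8+8=5
A + B = {1, 5, 8, 9}, so |A + B| = 4.
Verify: 4 ≥ 3? Yes ✓.

CD lower bound = 3, actual |A + B| = 4.


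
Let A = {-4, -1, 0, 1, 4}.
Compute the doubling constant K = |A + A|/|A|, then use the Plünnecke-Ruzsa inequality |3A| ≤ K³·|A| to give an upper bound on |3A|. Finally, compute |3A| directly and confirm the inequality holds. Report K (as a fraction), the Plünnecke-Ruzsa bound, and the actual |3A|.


|A| = 5.
Step 1: Compute A + A by enumerating all 25 pairs.
A + A = {-8, -5, -4, -3, -2, -1, 0, 1, 2, 3, 4, 5, 8}, so |A + A| = 13.
Step 2: Doubling constant K = |A + A|/|A| = 13/5 = 13/5 ≈ 2.6000.
Step 3: Plünnecke-Ruzsa gives |3A| ≤ K³·|A| = (2.6000)³ · 5 ≈ 87.8800.
Step 4: Compute 3A = A + A + A directly by enumerating all triples (a,b,c) ∈ A³; |3A| = 21.
Step 5: Check 21 ≤ 87.8800? Yes ✓.

K = 13/5, Plünnecke-Ruzsa bound K³|A| ≈ 87.8800, |3A| = 21, inequality holds.


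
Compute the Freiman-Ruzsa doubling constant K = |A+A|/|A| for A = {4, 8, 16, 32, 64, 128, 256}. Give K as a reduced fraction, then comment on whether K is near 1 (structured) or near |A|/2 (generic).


|A| = 7.
Compute A + A by enumerating all 49 pairs.
A + A = {8, 12, 16, 20, 24, 32, 36, 40, 48, 64, 68, 72, 80, 96, 128, 132, 136, 144, 160, 192, 256, 260, 264, 272, 288, 320, 384, 512}, so |A + A| = 28.
K = |A + A| / |A| = 28/7 = 4/1 ≈ 4.0000.
Reference: AP of size 7 gives K = 13/7 ≈ 1.8571; a fully generic set of size 7 gives K ≈ 4.0000.

|A| = 7, |A + A| = 28, K = 28/7 = 4/1.


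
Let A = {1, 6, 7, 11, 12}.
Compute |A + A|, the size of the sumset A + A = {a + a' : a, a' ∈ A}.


A + A = {a + a' : a, a' ∈ A}; |A| = 5.
General bounds: 2|A| - 1 ≤ |A + A| ≤ |A|(|A|+1)/2, i.e. 9 ≤ |A + A| ≤ 15.
Lower bound 2|A|-1 is attained iff A is an arithmetic progression.
Enumerate sums a + a' for a ≤ a' (symmetric, so this suffices):
a = 1: 1+1=2, 1+6=7, 1+7=8, 1+11=12, 1+12=13
a = 6: 6+6=12, 6+7=13, 6+11=17, 6+12=18
a = 7: 7+7=14, 7+11=18, 7+12=19
a = 11: 11+11=22, 11+12=23
a = 12: 12+12=24
Distinct sums: {2, 7, 8, 12, 13, 14, 17, 18, 19, 22, 23, 24}
|A + A| = 12

|A + A| = 12


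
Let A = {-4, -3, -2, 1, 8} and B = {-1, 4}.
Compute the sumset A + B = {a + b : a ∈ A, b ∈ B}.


A + B = {a + b : a ∈ A, b ∈ B}.
Enumerate all |A|·|B| = 5·2 = 10 pairs (a, b) and collect distinct sums.
a = -4: -4+-1=-5, -4+4=0
a = -3: -3+-1=-4, -3+4=1
a = -2: -2+-1=-3, -2+4=2
a = 1: 1+-1=0, 1+4=5
a = 8: 8+-1=7, 8+4=12
Collecting distinct sums: A + B = {-5, -4, -3, 0, 1, 2, 5, 7, 12}
|A + B| = 9

A + B = {-5, -4, -3, 0, 1, 2, 5, 7, 12}


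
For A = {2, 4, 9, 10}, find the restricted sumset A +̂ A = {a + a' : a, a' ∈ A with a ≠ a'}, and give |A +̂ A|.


Restricted sumset: A +̂ A = {a + a' : a ∈ A, a' ∈ A, a ≠ a'}.
Equivalently, take A + A and drop any sum 2a that is achievable ONLY as a + a for a ∈ A (i.e. sums representable only with equal summands).
Enumerate pairs (a, a') with a < a' (symmetric, so each unordered pair gives one sum; this covers all a ≠ a'):
  2 + 4 = 6
  2 + 9 = 11
  2 + 10 = 12
  4 + 9 = 13
  4 + 10 = 14
  9 + 10 = 19
Collected distinct sums: {6, 11, 12, 13, 14, 19}
|A +̂ A| = 6
(Reference bound: |A +̂ A| ≥ 2|A| - 3 for |A| ≥ 2, with |A| = 4 giving ≥ 5.)

|A +̂ A| = 6


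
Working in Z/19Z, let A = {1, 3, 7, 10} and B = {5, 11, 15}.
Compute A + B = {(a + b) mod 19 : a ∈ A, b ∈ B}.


Work in Z/19Z: reduce every sum a + b modulo 19.
Enumerate all 12 pairs:
a = 1: 1+5=6, 1+11=12, 1+15=16
a = 3: 3+5=8, 3+11=14, 3+15=18
a = 7: 7+5=12, 7+11=18, 7+15=3
a = 10: 10+5=15, 10+11=2, 10+15=6
Distinct residues collected: {2, 3, 6, 8, 12, 14, 15, 16, 18}
|A + B| = 9 (out of 19 total residues).

A + B = {2, 3, 6, 8, 12, 14, 15, 16, 18}


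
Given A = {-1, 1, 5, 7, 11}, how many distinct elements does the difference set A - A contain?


A - A = {a - a' : a, a' ∈ A}; |A| = 5.
Bounds: 2|A|-1 ≤ |A - A| ≤ |A|² - |A| + 1, i.e. 9 ≤ |A - A| ≤ 21.
Note: 0 ∈ A - A always (from a - a). The set is symmetric: if d ∈ A - A then -d ∈ A - A.
Enumerate nonzero differences d = a - a' with a > a' (then include -d):
Positive differences: {2, 4, 6, 8, 10, 12}
Full difference set: {0} ∪ (positive diffs) ∪ (negative diffs).
|A - A| = 1 + 2·6 = 13 (matches direct enumeration: 13).

|A - A| = 13


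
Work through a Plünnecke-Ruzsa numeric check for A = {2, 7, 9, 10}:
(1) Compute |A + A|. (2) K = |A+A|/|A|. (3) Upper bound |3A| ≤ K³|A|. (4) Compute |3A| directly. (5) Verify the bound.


|A| = 4.
Step 1: Compute A + A by enumerating all 16 pairs.
A + A = {4, 9, 11, 12, 14, 16, 17, 18, 19, 20}, so |A + A| = 10.
Step 2: Doubling constant K = |A + A|/|A| = 10/4 = 10/4 ≈ 2.5000.
Step 3: Plünnecke-Ruzsa gives |3A| ≤ K³·|A| = (2.5000)³ · 4 ≈ 62.5000.
Step 4: Compute 3A = A + A + A directly by enumerating all triples (a,b,c) ∈ A³; |3A| = 18.
Step 5: Check 18 ≤ 62.5000? Yes ✓.

K = 10/4, Plünnecke-Ruzsa bound K³|A| ≈ 62.5000, |3A| = 18, inequality holds.


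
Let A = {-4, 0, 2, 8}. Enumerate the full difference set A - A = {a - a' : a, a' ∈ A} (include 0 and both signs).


A - A = {a - a' : a, a' ∈ A}.
Compute a - a' for each ordered pair (a, a'):
a = -4: -4--4=0, -4-0=-4, -4-2=-6, -4-8=-12
a = 0: 0--4=4, 0-0=0, 0-2=-2, 0-8=-8
a = 2: 2--4=6, 2-0=2, 2-2=0, 2-8=-6
a = 8: 8--4=12, 8-0=8, 8-2=6, 8-8=0
Collecting distinct values (and noting 0 appears from a-a):
A - A = {-12, -8, -6, -4, -2, 0, 2, 4, 6, 8, 12}
|A - A| = 11

A - A = {-12, -8, -6, -4, -2, 0, 2, 4, 6, 8, 12}


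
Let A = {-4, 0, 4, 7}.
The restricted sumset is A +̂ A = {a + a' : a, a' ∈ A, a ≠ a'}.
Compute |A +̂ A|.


Restricted sumset: A +̂ A = {a + a' : a ∈ A, a' ∈ A, a ≠ a'}.
Equivalently, take A + A and drop any sum 2a that is achievable ONLY as a + a for a ∈ A (i.e. sums representable only with equal summands).
Enumerate pairs (a, a') with a < a' (symmetric, so each unordered pair gives one sum; this covers all a ≠ a'):
  -4 + 0 = -4
  -4 + 4 = 0
  -4 + 7 = 3
  0 + 4 = 4
  0 + 7 = 7
  4 + 7 = 11
Collected distinct sums: {-4, 0, 3, 4, 7, 11}
|A +̂ A| = 6
(Reference bound: |A +̂ A| ≥ 2|A| - 3 for |A| ≥ 2, with |A| = 4 giving ≥ 5.)

|A +̂ A| = 6


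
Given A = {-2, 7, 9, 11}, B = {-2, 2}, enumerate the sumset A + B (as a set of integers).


A + B = {a + b : a ∈ A, b ∈ B}.
Enumerate all |A|·|B| = 4·2 = 8 pairs (a, b) and collect distinct sums.
a = -2: -2+-2=-4, -2+2=0
a = 7: 7+-2=5, 7+2=9
a = 9: 9+-2=7, 9+2=11
a = 11: 11+-2=9, 11+2=13
Collecting distinct sums: A + B = {-4, 0, 5, 7, 9, 11, 13}
|A + B| = 7

A + B = {-4, 0, 5, 7, 9, 11, 13}


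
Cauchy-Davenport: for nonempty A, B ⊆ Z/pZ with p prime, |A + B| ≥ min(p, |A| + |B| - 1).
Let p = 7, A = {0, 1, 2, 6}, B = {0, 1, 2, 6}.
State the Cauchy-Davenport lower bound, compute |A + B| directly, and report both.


Cauchy-Davenport: |A + B| ≥ min(p, |A| + |B| - 1) for A, B nonempty in Z/pZ.
|A| = 4, |B| = 4, p = 7.
CD lower bound = min(7, 4 + 4 - 1) = min(7, 7) = 7.
Compute A + B mod 7 directly:
a = 0: 0+0=0, 0+1=1, 0+2=2, 0+6=6
a = 1: 1+0=1, 1+1=2, 1+2=3, 1+6=0
a = 2: 2+0=2, 2+1=3, 2+2=4, 2+6=1
a = 6: 6+0=6, 6+1=0, 6+2=1, 6+6=5
A + B = {0, 1, 2, 3, 4, 5, 6}, so |A + B| = 7.
Verify: 7 ≥ 7? Yes ✓.

CD lower bound = 7, actual |A + B| = 7.


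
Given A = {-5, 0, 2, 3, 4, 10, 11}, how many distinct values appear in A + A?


A + A = {a + a' : a, a' ∈ A}; |A| = 7.
General bounds: 2|A| - 1 ≤ |A + A| ≤ |A|(|A|+1)/2, i.e. 13 ≤ |A + A| ≤ 28.
Lower bound 2|A|-1 is attained iff A is an arithmetic progression.
Enumerate sums a + a' for a ≤ a' (symmetric, so this suffices):
a = -5: -5+-5=-10, -5+0=-5, -5+2=-3, -5+3=-2, -5+4=-1, -5+10=5, -5+11=6
a = 0: 0+0=0, 0+2=2, 0+3=3, 0+4=4, 0+10=10, 0+11=11
a = 2: 2+2=4, 2+3=5, 2+4=6, 2+10=12, 2+11=13
a = 3: 3+3=6, 3+4=7, 3+10=13, 3+11=14
a = 4: 4+4=8, 4+10=14, 4+11=15
a = 10: 10+10=20, 10+11=21
a = 11: 11+11=22
Distinct sums: {-10, -5, -3, -2, -1, 0, 2, 3, 4, 5, 6, 7, 8, 10, 11, 12, 13, 14, 15, 20, 21, 22}
|A + A| = 22

|A + A| = 22


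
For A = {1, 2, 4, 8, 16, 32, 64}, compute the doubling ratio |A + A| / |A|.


|A| = 7.
Compute A + A by enumerating all 49 pairs.
A + A = {2, 3, 4, 5, 6, 8, 9, 10, 12, 16, 17, 18, 20, 24, 32, 33, 34, 36, 40, 48, 64, 65, 66, 68, 72, 80, 96, 128}, so |A + A| = 28.
K = |A + A| / |A| = 28/7 = 4/1 ≈ 4.0000.
Reference: AP of size 7 gives K = 13/7 ≈ 1.8571; a fully generic set of size 7 gives K ≈ 4.0000.

|A| = 7, |A + A| = 28, K = 28/7 = 4/1.


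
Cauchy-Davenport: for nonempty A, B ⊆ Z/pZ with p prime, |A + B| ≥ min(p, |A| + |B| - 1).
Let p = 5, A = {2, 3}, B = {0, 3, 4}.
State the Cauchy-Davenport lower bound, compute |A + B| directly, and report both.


Cauchy-Davenport: |A + B| ≥ min(p, |A| + |B| - 1) for A, B nonempty in Z/pZ.
|A| = 2, |B| = 3, p = 5.
CD lower bound = min(5, 2 + 3 - 1) = min(5, 4) = 4.
Compute A + B mod 5 directly:
a = 2: 2+0=2, 2+3=0, 2+4=1
a = 3: 3+0=3, 3+3=1, 3+4=2
A + B = {0, 1, 2, 3}, so |A + B| = 4.
Verify: 4 ≥ 4? Yes ✓.

CD lower bound = 4, actual |A + B| = 4.


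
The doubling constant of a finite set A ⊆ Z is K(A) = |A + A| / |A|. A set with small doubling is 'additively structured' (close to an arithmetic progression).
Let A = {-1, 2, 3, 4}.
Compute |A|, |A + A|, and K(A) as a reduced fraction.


|A| = 4.
Compute A + A by enumerating all 16 pairs.
A + A = {-2, 1, 2, 3, 4, 5, 6, 7, 8}, so |A + A| = 9.
K = |A + A| / |A| = 9/4 (already in lowest terms) ≈ 2.2500.
Reference: AP of size 4 gives K = 7/4 ≈ 1.7500; a fully generic set of size 4 gives K ≈ 2.5000.

|A| = 4, |A + A| = 9, K = 9/4.


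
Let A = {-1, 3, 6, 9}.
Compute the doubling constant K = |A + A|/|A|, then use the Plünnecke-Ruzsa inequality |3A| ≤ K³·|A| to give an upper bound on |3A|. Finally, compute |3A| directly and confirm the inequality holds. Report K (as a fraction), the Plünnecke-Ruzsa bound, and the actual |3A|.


|A| = 4.
Step 1: Compute A + A by enumerating all 16 pairs.
A + A = {-2, 2, 5, 6, 8, 9, 12, 15, 18}, so |A + A| = 9.
Step 2: Doubling constant K = |A + A|/|A| = 9/4 = 9/4 ≈ 2.2500.
Step 3: Plünnecke-Ruzsa gives |3A| ≤ K³·|A| = (2.2500)³ · 4 ≈ 45.5625.
Step 4: Compute 3A = A + A + A directly by enumerating all triples (a,b,c) ∈ A³; |3A| = 16.
Step 5: Check 16 ≤ 45.5625? Yes ✓.

K = 9/4, Plünnecke-Ruzsa bound K³|A| ≈ 45.5625, |3A| = 16, inequality holds.


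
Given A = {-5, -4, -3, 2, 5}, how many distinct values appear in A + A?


A + A = {a + a' : a, a' ∈ A}; |A| = 5.
General bounds: 2|A| - 1 ≤ |A + A| ≤ |A|(|A|+1)/2, i.e. 9 ≤ |A + A| ≤ 15.
Lower bound 2|A|-1 is attained iff A is an arithmetic progression.
Enumerate sums a + a' for a ≤ a' (symmetric, so this suffices):
a = -5: -5+-5=-10, -5+-4=-9, -5+-3=-8, -5+2=-3, -5+5=0
a = -4: -4+-4=-8, -4+-3=-7, -4+2=-2, -4+5=1
a = -3: -3+-3=-6, -3+2=-1, -3+5=2
a = 2: 2+2=4, 2+5=7
a = 5: 5+5=10
Distinct sums: {-10, -9, -8, -7, -6, -3, -2, -1, 0, 1, 2, 4, 7, 10}
|A + A| = 14

|A + A| = 14


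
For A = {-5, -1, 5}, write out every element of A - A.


A - A = {a - a' : a, a' ∈ A}.
Compute a - a' for each ordered pair (a, a'):
a = -5: -5--5=0, -5--1=-4, -5-5=-10
a = -1: -1--5=4, -1--1=0, -1-5=-6
a = 5: 5--5=10, 5--1=6, 5-5=0
Collecting distinct values (and noting 0 appears from a-a):
A - A = {-10, -6, -4, 0, 4, 6, 10}
|A - A| = 7

A - A = {-10, -6, -4, 0, 4, 6, 10}


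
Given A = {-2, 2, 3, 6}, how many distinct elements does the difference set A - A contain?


A - A = {a - a' : a, a' ∈ A}; |A| = 4.
Bounds: 2|A|-1 ≤ |A - A| ≤ |A|² - |A| + 1, i.e. 7 ≤ |A - A| ≤ 13.
Note: 0 ∈ A - A always (from a - a). The set is symmetric: if d ∈ A - A then -d ∈ A - A.
Enumerate nonzero differences d = a - a' with a > a' (then include -d):
Positive differences: {1, 3, 4, 5, 8}
Full difference set: {0} ∪ (positive diffs) ∪ (negative diffs).
|A - A| = 1 + 2·5 = 11 (matches direct enumeration: 11).

|A - A| = 11


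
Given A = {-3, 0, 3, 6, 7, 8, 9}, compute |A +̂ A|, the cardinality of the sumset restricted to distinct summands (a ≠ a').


Restricted sumset: A +̂ A = {a + a' : a ∈ A, a' ∈ A, a ≠ a'}.
Equivalently, take A + A and drop any sum 2a that is achievable ONLY as a + a for a ∈ A (i.e. sums representable only with equal summands).
Enumerate pairs (a, a') with a < a' (symmetric, so each unordered pair gives one sum; this covers all a ≠ a'):
  -3 + 0 = -3
  -3 + 3 = 0
  -3 + 6 = 3
  -3 + 7 = 4
  -3 + 8 = 5
  -3 + 9 = 6
  0 + 3 = 3
  0 + 6 = 6
  0 + 7 = 7
  0 + 8 = 8
  0 + 9 = 9
  3 + 6 = 9
  3 + 7 = 10
  3 + 8 = 11
  3 + 9 = 12
  6 + 7 = 13
  6 + 8 = 14
  6 + 9 = 15
  7 + 8 = 15
  7 + 9 = 16
  8 + 9 = 17
Collected distinct sums: {-3, 0, 3, 4, 5, 6, 7, 8, 9, 10, 11, 12, 13, 14, 15, 16, 17}
|A +̂ A| = 17
(Reference bound: |A +̂ A| ≥ 2|A| - 3 for |A| ≥ 2, with |A| = 7 giving ≥ 11.)

|A +̂ A| = 17


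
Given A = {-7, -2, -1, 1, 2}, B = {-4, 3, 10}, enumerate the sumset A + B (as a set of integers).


A + B = {a + b : a ∈ A, b ∈ B}.
Enumerate all |A|·|B| = 5·3 = 15 pairs (a, b) and collect distinct sums.
a = -7: -7+-4=-11, -7+3=-4, -7+10=3
a = -2: -2+-4=-6, -2+3=1, -2+10=8
a = -1: -1+-4=-5, -1+3=2, -1+10=9
a = 1: 1+-4=-3, 1+3=4, 1+10=11
a = 2: 2+-4=-2, 2+3=5, 2+10=12
Collecting distinct sums: A + B = {-11, -6, -5, -4, -3, -2, 1, 2, 3, 4, 5, 8, 9, 11, 12}
|A + B| = 15

A + B = {-11, -6, -5, -4, -3, -2, 1, 2, 3, 4, 5, 8, 9, 11, 12}


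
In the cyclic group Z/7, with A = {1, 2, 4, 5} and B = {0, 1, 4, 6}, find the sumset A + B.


Work in Z/7Z: reduce every sum a + b modulo 7.
Enumerate all 16 pairs:
a = 1: 1+0=1, 1+1=2, 1+4=5, 1+6=0
a = 2: 2+0=2, 2+1=3, 2+4=6, 2+6=1
a = 4: 4+0=4, 4+1=5, 4+4=1, 4+6=3
a = 5: 5+0=5, 5+1=6, 5+4=2, 5+6=4
Distinct residues collected: {0, 1, 2, 3, 4, 5, 6}
|A + B| = 7 (out of 7 total residues).

A + B = {0, 1, 2, 3, 4, 5, 6}


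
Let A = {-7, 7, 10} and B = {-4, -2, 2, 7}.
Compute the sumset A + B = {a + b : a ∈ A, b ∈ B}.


A + B = {a + b : a ∈ A, b ∈ B}.
Enumerate all |A|·|B| = 3·4 = 12 pairs (a, b) and collect distinct sums.
a = -7: -7+-4=-11, -7+-2=-9, -7+2=-5, -7+7=0
a = 7: 7+-4=3, 7+-2=5, 7+2=9, 7+7=14
a = 10: 10+-4=6, 10+-2=8, 10+2=12, 10+7=17
Collecting distinct sums: A + B = {-11, -9, -5, 0, 3, 5, 6, 8, 9, 12, 14, 17}
|A + B| = 12

A + B = {-11, -9, -5, 0, 3, 5, 6, 8, 9, 12, 14, 17}


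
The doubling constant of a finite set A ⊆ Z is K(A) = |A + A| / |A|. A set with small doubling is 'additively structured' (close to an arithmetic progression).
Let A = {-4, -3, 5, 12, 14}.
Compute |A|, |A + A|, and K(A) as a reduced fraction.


|A| = 5.
Compute A + A by enumerating all 25 pairs.
A + A = {-8, -7, -6, 1, 2, 8, 9, 10, 11, 17, 19, 24, 26, 28}, so |A + A| = 14.
K = |A + A| / |A| = 14/5 (already in lowest terms) ≈ 2.8000.
Reference: AP of size 5 gives K = 9/5 ≈ 1.8000; a fully generic set of size 5 gives K ≈ 3.0000.

|A| = 5, |A + A| = 14, K = 14/5.


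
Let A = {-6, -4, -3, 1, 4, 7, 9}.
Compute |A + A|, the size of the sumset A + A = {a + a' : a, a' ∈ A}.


A + A = {a + a' : a, a' ∈ A}; |A| = 7.
General bounds: 2|A| - 1 ≤ |A + A| ≤ |A|(|A|+1)/2, i.e. 13 ≤ |A + A| ≤ 28.
Lower bound 2|A|-1 is attained iff A is an arithmetic progression.
Enumerate sums a + a' for a ≤ a' (symmetric, so this suffices):
a = -6: -6+-6=-12, -6+-4=-10, -6+-3=-9, -6+1=-5, -6+4=-2, -6+7=1, -6+9=3
a = -4: -4+-4=-8, -4+-3=-7, -4+1=-3, -4+4=0, -4+7=3, -4+9=5
a = -3: -3+-3=-6, -3+1=-2, -3+4=1, -3+7=4, -3+9=6
a = 1: 1+1=2, 1+4=5, 1+7=8, 1+9=10
a = 4: 4+4=8, 4+7=11, 4+9=13
a = 7: 7+7=14, 7+9=16
a = 9: 9+9=18
Distinct sums: {-12, -10, -9, -8, -7, -6, -5, -3, -2, 0, 1, 2, 3, 4, 5, 6, 8, 10, 11, 13, 14, 16, 18}
|A + A| = 23

|A + A| = 23


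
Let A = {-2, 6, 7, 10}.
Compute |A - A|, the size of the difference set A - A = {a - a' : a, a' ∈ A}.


A - A = {a - a' : a, a' ∈ A}; |A| = 4.
Bounds: 2|A|-1 ≤ |A - A| ≤ |A|² - |A| + 1, i.e. 7 ≤ |A - A| ≤ 13.
Note: 0 ∈ A - A always (from a - a). The set is symmetric: if d ∈ A - A then -d ∈ A - A.
Enumerate nonzero differences d = a - a' with a > a' (then include -d):
Positive differences: {1, 3, 4, 8, 9, 12}
Full difference set: {0} ∪ (positive diffs) ∪ (negative diffs).
|A - A| = 1 + 2·6 = 13 (matches direct enumeration: 13).

|A - A| = 13


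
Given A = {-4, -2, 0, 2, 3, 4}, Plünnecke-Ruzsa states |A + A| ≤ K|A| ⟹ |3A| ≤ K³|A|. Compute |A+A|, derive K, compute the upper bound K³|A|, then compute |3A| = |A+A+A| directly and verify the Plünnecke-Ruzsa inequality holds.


|A| = 6.
Step 1: Compute A + A by enumerating all 36 pairs.
A + A = {-8, -6, -4, -2, -1, 0, 1, 2, 3, 4, 5, 6, 7, 8}, so |A + A| = 14.
Step 2: Doubling constant K = |A + A|/|A| = 14/6 = 14/6 ≈ 2.3333.
Step 3: Plünnecke-Ruzsa gives |3A| ≤ K³·|A| = (2.3333)³ · 6 ≈ 76.2222.
Step 4: Compute 3A = A + A + A directly by enumerating all triples (a,b,c) ∈ A³; |3A| = 22.
Step 5: Check 22 ≤ 76.2222? Yes ✓.

K = 14/6, Plünnecke-Ruzsa bound K³|A| ≈ 76.2222, |3A| = 22, inequality holds.


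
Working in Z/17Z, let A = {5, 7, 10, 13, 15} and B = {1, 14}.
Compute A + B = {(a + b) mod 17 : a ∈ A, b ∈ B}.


Work in Z/17Z: reduce every sum a + b modulo 17.
Enumerate all 10 pairs:
a = 5: 5+1=6, 5+14=2
a = 7: 7+1=8, 7+14=4
a = 10: 10+1=11, 10+14=7
a = 13: 13+1=14, 13+14=10
a = 15: 15+1=16, 15+14=12
Distinct residues collected: {2, 4, 6, 7, 8, 10, 11, 12, 14, 16}
|A + B| = 10 (out of 17 total residues).

A + B = {2, 4, 6, 7, 8, 10, 11, 12, 14, 16}


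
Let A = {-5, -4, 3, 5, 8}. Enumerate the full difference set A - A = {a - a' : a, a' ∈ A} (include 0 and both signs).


A - A = {a - a' : a, a' ∈ A}.
Compute a - a' for each ordered pair (a, a'):
a = -5: -5--5=0, -5--4=-1, -5-3=-8, -5-5=-10, -5-8=-13
a = -4: -4--5=1, -4--4=0, -4-3=-7, -4-5=-9, -4-8=-12
a = 3: 3--5=8, 3--4=7, 3-3=0, 3-5=-2, 3-8=-5
a = 5: 5--5=10, 5--4=9, 5-3=2, 5-5=0, 5-8=-3
a = 8: 8--5=13, 8--4=12, 8-3=5, 8-5=3, 8-8=0
Collecting distinct values (and noting 0 appears from a-a):
A - A = {-13, -12, -10, -9, -8, -7, -5, -3, -2, -1, 0, 1, 2, 3, 5, 7, 8, 9, 10, 12, 13}
|A - A| = 21

A - A = {-13, -12, -10, -9, -8, -7, -5, -3, -2, -1, 0, 1, 2, 3, 5, 7, 8, 9, 10, 12, 13}


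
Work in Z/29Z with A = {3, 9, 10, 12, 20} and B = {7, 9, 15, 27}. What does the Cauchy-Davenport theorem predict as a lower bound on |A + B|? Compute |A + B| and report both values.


Cauchy-Davenport: |A + B| ≥ min(p, |A| + |B| - 1) for A, B nonempty in Z/pZ.
|A| = 5, |B| = 4, p = 29.
CD lower bound = min(29, 5 + 4 - 1) = min(29, 8) = 8.
Compute A + B mod 29 directly:
a = 3: 3+7=10, 3+9=12, 3+15=18, 3+27=1
a = 9: 9+7=16, 9+9=18, 9+15=24, 9+27=7
a = 10: 10+7=17, 10+9=19, 10+15=25, 10+27=8
a = 12: 12+7=19, 12+9=21, 12+15=27, 12+27=10
a = 20: 20+7=27, 20+9=0, 20+15=6, 20+27=18
A + B = {0, 1, 6, 7, 8, 10, 12, 16, 17, 18, 19, 21, 24, 25, 27}, so |A + B| = 15.
Verify: 15 ≥ 8? Yes ✓.

CD lower bound = 8, actual |A + B| = 15.


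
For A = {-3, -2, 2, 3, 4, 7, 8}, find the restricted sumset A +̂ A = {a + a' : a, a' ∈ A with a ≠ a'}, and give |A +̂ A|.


Restricted sumset: A +̂ A = {a + a' : a ∈ A, a' ∈ A, a ≠ a'}.
Equivalently, take A + A and drop any sum 2a that is achievable ONLY as a + a for a ∈ A (i.e. sums representable only with equal summands).
Enumerate pairs (a, a') with a < a' (symmetric, so each unordered pair gives one sum; this covers all a ≠ a'):
  -3 + -2 = -5
  -3 + 2 = -1
  -3 + 3 = 0
  -3 + 4 = 1
  -3 + 7 = 4
  -3 + 8 = 5
  -2 + 2 = 0
  -2 + 3 = 1
  -2 + 4 = 2
  -2 + 7 = 5
  -2 + 8 = 6
  2 + 3 = 5
  2 + 4 = 6
  2 + 7 = 9
  2 + 8 = 10
  3 + 4 = 7
  3 + 7 = 10
  3 + 8 = 11
  4 + 7 = 11
  4 + 8 = 12
  7 + 8 = 15
Collected distinct sums: {-5, -1, 0, 1, 2, 4, 5, 6, 7, 9, 10, 11, 12, 15}
|A +̂ A| = 14
(Reference bound: |A +̂ A| ≥ 2|A| - 3 for |A| ≥ 2, with |A| = 7 giving ≥ 11.)

|A +̂ A| = 14


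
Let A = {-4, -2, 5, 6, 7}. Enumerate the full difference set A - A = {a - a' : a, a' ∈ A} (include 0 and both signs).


A - A = {a - a' : a, a' ∈ A}.
Compute a - a' for each ordered pair (a, a'):
a = -4: -4--4=0, -4--2=-2, -4-5=-9, -4-6=-10, -4-7=-11
a = -2: -2--4=2, -2--2=0, -2-5=-7, -2-6=-8, -2-7=-9
a = 5: 5--4=9, 5--2=7, 5-5=0, 5-6=-1, 5-7=-2
a = 6: 6--4=10, 6--2=8, 6-5=1, 6-6=0, 6-7=-1
a = 7: 7--4=11, 7--2=9, 7-5=2, 7-6=1, 7-7=0
Collecting distinct values (and noting 0 appears from a-a):
A - A = {-11, -10, -9, -8, -7, -2, -1, 0, 1, 2, 7, 8, 9, 10, 11}
|A - A| = 15

A - A = {-11, -10, -9, -8, -7, -2, -1, 0, 1, 2, 7, 8, 9, 10, 11}


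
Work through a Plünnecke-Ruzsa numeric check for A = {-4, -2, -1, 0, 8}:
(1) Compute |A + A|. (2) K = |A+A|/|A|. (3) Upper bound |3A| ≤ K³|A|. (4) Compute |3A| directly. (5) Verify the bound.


|A| = 5.
Step 1: Compute A + A by enumerating all 25 pairs.
A + A = {-8, -6, -5, -4, -3, -2, -1, 0, 4, 6, 7, 8, 16}, so |A + A| = 13.
Step 2: Doubling constant K = |A + A|/|A| = 13/5 = 13/5 ≈ 2.6000.
Step 3: Plünnecke-Ruzsa gives |3A| ≤ K³·|A| = (2.6000)³ · 5 ≈ 87.8800.
Step 4: Compute 3A = A + A + A directly by enumerating all triples (a,b,c) ∈ A³; |3A| = 24.
Step 5: Check 24 ≤ 87.8800? Yes ✓.

K = 13/5, Plünnecke-Ruzsa bound K³|A| ≈ 87.8800, |3A| = 24, inequality holds.


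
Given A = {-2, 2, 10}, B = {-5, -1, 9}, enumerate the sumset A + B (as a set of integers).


A + B = {a + b : a ∈ A, b ∈ B}.
Enumerate all |A|·|B| = 3·3 = 9 pairs (a, b) and collect distinct sums.
a = -2: -2+-5=-7, -2+-1=-3, -2+9=7
a = 2: 2+-5=-3, 2+-1=1, 2+9=11
a = 10: 10+-5=5, 10+-1=9, 10+9=19
Collecting distinct sums: A + B = {-7, -3, 1, 5, 7, 9, 11, 19}
|A + B| = 8

A + B = {-7, -3, 1, 5, 7, 9, 11, 19}


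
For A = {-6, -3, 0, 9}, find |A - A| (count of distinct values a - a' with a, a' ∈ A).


A - A = {a - a' : a, a' ∈ A}; |A| = 4.
Bounds: 2|A|-1 ≤ |A - A| ≤ |A|² - |A| + 1, i.e. 7 ≤ |A - A| ≤ 13.
Note: 0 ∈ A - A always (from a - a). The set is symmetric: if d ∈ A - A then -d ∈ A - A.
Enumerate nonzero differences d = a - a' with a > a' (then include -d):
Positive differences: {3, 6, 9, 12, 15}
Full difference set: {0} ∪ (positive diffs) ∪ (negative diffs).
|A - A| = 1 + 2·5 = 11 (matches direct enumeration: 11).

|A - A| = 11


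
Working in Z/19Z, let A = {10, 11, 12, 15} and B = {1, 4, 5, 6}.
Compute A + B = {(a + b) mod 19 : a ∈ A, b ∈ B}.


Work in Z/19Z: reduce every sum a + b modulo 19.
Enumerate all 16 pairs:
a = 10: 10+1=11, 10+4=14, 10+5=15, 10+6=16
a = 11: 11+1=12, 11+4=15, 11+5=16, 11+6=17
a = 12: 12+1=13, 12+4=16, 12+5=17, 12+6=18
a = 15: 15+1=16, 15+4=0, 15+5=1, 15+6=2
Distinct residues collected: {0, 1, 2, 11, 12, 13, 14, 15, 16, 17, 18}
|A + B| = 11 (out of 19 total residues).

A + B = {0, 1, 2, 11, 12, 13, 14, 15, 16, 17, 18}


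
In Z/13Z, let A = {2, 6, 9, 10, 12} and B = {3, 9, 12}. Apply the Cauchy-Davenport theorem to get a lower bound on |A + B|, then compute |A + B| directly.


Cauchy-Davenport: |A + B| ≥ min(p, |A| + |B| - 1) for A, B nonempty in Z/pZ.
|A| = 5, |B| = 3, p = 13.
CD lower bound = min(13, 5 + 3 - 1) = min(13, 7) = 7.
Compute A + B mod 13 directly:
a = 2: 2+3=5, 2+9=11, 2+12=1
a = 6: 6+3=9, 6+9=2, 6+12=5
a = 9: 9+3=12, 9+9=5, 9+12=8
a = 10: 10+3=0, 10+9=6, 10+12=9
a = 12: 12+3=2, 12+9=8, 12+12=11
A + B = {0, 1, 2, 5, 6, 8, 9, 11, 12}, so |A + B| = 9.
Verify: 9 ≥ 7? Yes ✓.

CD lower bound = 7, actual |A + B| = 9.


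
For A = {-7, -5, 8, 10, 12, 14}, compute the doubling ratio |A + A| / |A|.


|A| = 6.
Compute A + A by enumerating all 36 pairs.
A + A = {-14, -12, -10, 1, 3, 5, 7, 9, 16, 18, 20, 22, 24, 26, 28}, so |A + A| = 15.
K = |A + A| / |A| = 15/6 = 5/2 ≈ 2.5000.
Reference: AP of size 6 gives K = 11/6 ≈ 1.8333; a fully generic set of size 6 gives K ≈ 3.5000.

|A| = 6, |A + A| = 15, K = 15/6 = 5/2.


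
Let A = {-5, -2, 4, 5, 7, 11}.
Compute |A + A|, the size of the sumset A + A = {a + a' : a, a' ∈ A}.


A + A = {a + a' : a, a' ∈ A}; |A| = 6.
General bounds: 2|A| - 1 ≤ |A + A| ≤ |A|(|A|+1)/2, i.e. 11 ≤ |A + A| ≤ 21.
Lower bound 2|A|-1 is attained iff A is an arithmetic progression.
Enumerate sums a + a' for a ≤ a' (symmetric, so this suffices):
a = -5: -5+-5=-10, -5+-2=-7, -5+4=-1, -5+5=0, -5+7=2, -5+11=6
a = -2: -2+-2=-4, -2+4=2, -2+5=3, -2+7=5, -2+11=9
a = 4: 4+4=8, 4+5=9, 4+7=11, 4+11=15
a = 5: 5+5=10, 5+7=12, 5+11=16
a = 7: 7+7=14, 7+11=18
a = 11: 11+11=22
Distinct sums: {-10, -7, -4, -1, 0, 2, 3, 5, 6, 8, 9, 10, 11, 12, 14, 15, 16, 18, 22}
|A + A| = 19

|A + A| = 19


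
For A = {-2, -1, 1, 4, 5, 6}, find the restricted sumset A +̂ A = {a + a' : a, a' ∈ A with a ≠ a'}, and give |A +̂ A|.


Restricted sumset: A +̂ A = {a + a' : a ∈ A, a' ∈ A, a ≠ a'}.
Equivalently, take A + A and drop any sum 2a that is achievable ONLY as a + a for a ∈ A (i.e. sums representable only with equal summands).
Enumerate pairs (a, a') with a < a' (symmetric, so each unordered pair gives one sum; this covers all a ≠ a'):
  -2 + -1 = -3
  -2 + 1 = -1
  -2 + 4 = 2
  -2 + 5 = 3
  -2 + 6 = 4
  -1 + 1 = 0
  -1 + 4 = 3
  -1 + 5 = 4
  -1 + 6 = 5
  1 + 4 = 5
  1 + 5 = 6
  1 + 6 = 7
  4 + 5 = 9
  4 + 6 = 10
  5 + 6 = 11
Collected distinct sums: {-3, -1, 0, 2, 3, 4, 5, 6, 7, 9, 10, 11}
|A +̂ A| = 12
(Reference bound: |A +̂ A| ≥ 2|A| - 3 for |A| ≥ 2, with |A| = 6 giving ≥ 9.)

|A +̂ A| = 12


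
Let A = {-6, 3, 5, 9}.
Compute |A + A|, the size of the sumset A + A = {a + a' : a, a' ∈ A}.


A + A = {a + a' : a, a' ∈ A}; |A| = 4.
General bounds: 2|A| - 1 ≤ |A + A| ≤ |A|(|A|+1)/2, i.e. 7 ≤ |A + A| ≤ 10.
Lower bound 2|A|-1 is attained iff A is an arithmetic progression.
Enumerate sums a + a' for a ≤ a' (symmetric, so this suffices):
a = -6: -6+-6=-12, -6+3=-3, -6+5=-1, -6+9=3
a = 3: 3+3=6, 3+5=8, 3+9=12
a = 5: 5+5=10, 5+9=14
a = 9: 9+9=18
Distinct sums: {-12, -3, -1, 3, 6, 8, 10, 12, 14, 18}
|A + A| = 10

|A + A| = 10


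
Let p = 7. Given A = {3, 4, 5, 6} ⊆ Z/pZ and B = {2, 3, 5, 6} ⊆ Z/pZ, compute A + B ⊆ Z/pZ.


Work in Z/7Z: reduce every sum a + b modulo 7.
Enumerate all 16 pairs:
a = 3: 3+2=5, 3+3=6, 3+5=1, 3+6=2
a = 4: 4+2=6, 4+3=0, 4+5=2, 4+6=3
a = 5: 5+2=0, 5+3=1, 5+5=3, 5+6=4
a = 6: 6+2=1, 6+3=2, 6+5=4, 6+6=5
Distinct residues collected: {0, 1, 2, 3, 4, 5, 6}
|A + B| = 7 (out of 7 total residues).

A + B = {0, 1, 2, 3, 4, 5, 6}


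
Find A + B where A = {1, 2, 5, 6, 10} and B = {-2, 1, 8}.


A + B = {a + b : a ∈ A, b ∈ B}.
Enumerate all |A|·|B| = 5·3 = 15 pairs (a, b) and collect distinct sums.
a = 1: 1+-2=-1, 1+1=2, 1+8=9
a = 2: 2+-2=0, 2+1=3, 2+8=10
a = 5: 5+-2=3, 5+1=6, 5+8=13
a = 6: 6+-2=4, 6+1=7, 6+8=14
a = 10: 10+-2=8, 10+1=11, 10+8=18
Collecting distinct sums: A + B = {-1, 0, 2, 3, 4, 6, 7, 8, 9, 10, 11, 13, 14, 18}
|A + B| = 14

A + B = {-1, 0, 2, 3, 4, 6, 7, 8, 9, 10, 11, 13, 14, 18}


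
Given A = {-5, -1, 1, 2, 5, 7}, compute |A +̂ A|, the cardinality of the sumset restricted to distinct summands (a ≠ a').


Restricted sumset: A +̂ A = {a + a' : a ∈ A, a' ∈ A, a ≠ a'}.
Equivalently, take A + A and drop any sum 2a that is achievable ONLY as a + a for a ∈ A (i.e. sums representable only with equal summands).
Enumerate pairs (a, a') with a < a' (symmetric, so each unordered pair gives one sum; this covers all a ≠ a'):
  -5 + -1 = -6
  -5 + 1 = -4
  -5 + 2 = -3
  -5 + 5 = 0
  -5 + 7 = 2
  -1 + 1 = 0
  -1 + 2 = 1
  -1 + 5 = 4
  -1 + 7 = 6
  1 + 2 = 3
  1 + 5 = 6
  1 + 7 = 8
  2 + 5 = 7
  2 + 7 = 9
  5 + 7 = 12
Collected distinct sums: {-6, -4, -3, 0, 1, 2, 3, 4, 6, 7, 8, 9, 12}
|A +̂ A| = 13
(Reference bound: |A +̂ A| ≥ 2|A| - 3 for |A| ≥ 2, with |A| = 6 giving ≥ 9.)

|A +̂ A| = 13


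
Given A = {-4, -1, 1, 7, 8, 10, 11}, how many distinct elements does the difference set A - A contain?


A - A = {a - a' : a, a' ∈ A}; |A| = 7.
Bounds: 2|A|-1 ≤ |A - A| ≤ |A|² - |A| + 1, i.e. 13 ≤ |A - A| ≤ 43.
Note: 0 ∈ A - A always (from a - a). The set is symmetric: if d ∈ A - A then -d ∈ A - A.
Enumerate nonzero differences d = a - a' with a > a' (then include -d):
Positive differences: {1, 2, 3, 4, 5, 6, 7, 8, 9, 10, 11, 12, 14, 15}
Full difference set: {0} ∪ (positive diffs) ∪ (negative diffs).
|A - A| = 1 + 2·14 = 29 (matches direct enumeration: 29).

|A - A| = 29


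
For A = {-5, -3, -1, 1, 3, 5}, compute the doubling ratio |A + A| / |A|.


|A| = 6.
Compute A + A by enumerating all 36 pairs.
A + A = {-10, -8, -6, -4, -2, 0, 2, 4, 6, 8, 10}, so |A + A| = 11.
K = |A + A| / |A| = 11/6 (already in lowest terms) ≈ 1.8333.
Reference: AP of size 6 gives K = 11/6 ≈ 1.8333; a fully generic set of size 6 gives K ≈ 3.5000.

|A| = 6, |A + A| = 11, K = 11/6.


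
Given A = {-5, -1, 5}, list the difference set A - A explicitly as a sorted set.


A - A = {a - a' : a, a' ∈ A}.
Compute a - a' for each ordered pair (a, a'):
a = -5: -5--5=0, -5--1=-4, -5-5=-10
a = -1: -1--5=4, -1--1=0, -1-5=-6
a = 5: 5--5=10, 5--1=6, 5-5=0
Collecting distinct values (and noting 0 appears from a-a):
A - A = {-10, -6, -4, 0, 4, 6, 10}
|A - A| = 7

A - A = {-10, -6, -4, 0, 4, 6, 10}


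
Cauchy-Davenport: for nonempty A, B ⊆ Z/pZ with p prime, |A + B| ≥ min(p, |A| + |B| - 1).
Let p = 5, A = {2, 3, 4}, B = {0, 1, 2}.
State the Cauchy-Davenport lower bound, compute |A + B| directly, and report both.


Cauchy-Davenport: |A + B| ≥ min(p, |A| + |B| - 1) for A, B nonempty in Z/pZ.
|A| = 3, |B| = 3, p = 5.
CD lower bound = min(5, 3 + 3 - 1) = min(5, 5) = 5.
Compute A + B mod 5 directly:
a = 2: 2+0=2, 2+1=3, 2+2=4
a = 3: 3+0=3, 3+1=4, 3+2=0
a = 4: 4+0=4, 4+1=0, 4+2=1
A + B = {0, 1, 2, 3, 4}, so |A + B| = 5.
Verify: 5 ≥ 5? Yes ✓.

CD lower bound = 5, actual |A + B| = 5.


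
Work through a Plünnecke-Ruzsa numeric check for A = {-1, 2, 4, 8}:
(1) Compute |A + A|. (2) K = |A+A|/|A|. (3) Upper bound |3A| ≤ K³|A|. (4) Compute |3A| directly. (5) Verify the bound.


|A| = 4.
Step 1: Compute A + A by enumerating all 16 pairs.
A + A = {-2, 1, 3, 4, 6, 7, 8, 10, 12, 16}, so |A + A| = 10.
Step 2: Doubling constant K = |A + A|/|A| = 10/4 = 10/4 ≈ 2.5000.
Step 3: Plünnecke-Ruzsa gives |3A| ≤ K³·|A| = (2.5000)³ · 4 ≈ 62.5000.
Step 4: Compute 3A = A + A + A directly by enumerating all triples (a,b,c) ∈ A³; |3A| = 18.
Step 5: Check 18 ≤ 62.5000? Yes ✓.

K = 10/4, Plünnecke-Ruzsa bound K³|A| ≈ 62.5000, |3A| = 18, inequality holds.


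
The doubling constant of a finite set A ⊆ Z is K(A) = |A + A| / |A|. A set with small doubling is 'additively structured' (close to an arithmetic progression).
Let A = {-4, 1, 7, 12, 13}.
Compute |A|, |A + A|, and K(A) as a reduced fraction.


|A| = 5.
Compute A + A by enumerating all 25 pairs.
A + A = {-8, -3, 2, 3, 8, 9, 13, 14, 19, 20, 24, 25, 26}, so |A + A| = 13.
K = |A + A| / |A| = 13/5 (already in lowest terms) ≈ 2.6000.
Reference: AP of size 5 gives K = 9/5 ≈ 1.8000; a fully generic set of size 5 gives K ≈ 3.0000.

|A| = 5, |A + A| = 13, K = 13/5.


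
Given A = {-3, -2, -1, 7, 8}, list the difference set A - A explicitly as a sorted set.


A - A = {a - a' : a, a' ∈ A}.
Compute a - a' for each ordered pair (a, a'):
a = -3: -3--3=0, -3--2=-1, -3--1=-2, -3-7=-10, -3-8=-11
a = -2: -2--3=1, -2--2=0, -2--1=-1, -2-7=-9, -2-8=-10
a = -1: -1--3=2, -1--2=1, -1--1=0, -1-7=-8, -1-8=-9
a = 7: 7--3=10, 7--2=9, 7--1=8, 7-7=0, 7-8=-1
a = 8: 8--3=11, 8--2=10, 8--1=9, 8-7=1, 8-8=0
Collecting distinct values (and noting 0 appears from a-a):
A - A = {-11, -10, -9, -8, -2, -1, 0, 1, 2, 8, 9, 10, 11}
|A - A| = 13

A - A = {-11, -10, -9, -8, -2, -1, 0, 1, 2, 8, 9, 10, 11}


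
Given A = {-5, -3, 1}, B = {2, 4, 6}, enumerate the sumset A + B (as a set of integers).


A + B = {a + b : a ∈ A, b ∈ B}.
Enumerate all |A|·|B| = 3·3 = 9 pairs (a, b) and collect distinct sums.
a = -5: -5+2=-3, -5+4=-1, -5+6=1
a = -3: -3+2=-1, -3+4=1, -3+6=3
a = 1: 1+2=3, 1+4=5, 1+6=7
Collecting distinct sums: A + B = {-3, -1, 1, 3, 5, 7}
|A + B| = 6

A + B = {-3, -1, 1, 3, 5, 7}


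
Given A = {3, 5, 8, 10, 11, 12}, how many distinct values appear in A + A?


A + A = {a + a' : a, a' ∈ A}; |A| = 6.
General bounds: 2|A| - 1 ≤ |A + A| ≤ |A|(|A|+1)/2, i.e. 11 ≤ |A + A| ≤ 21.
Lower bound 2|A|-1 is attained iff A is an arithmetic progression.
Enumerate sums a + a' for a ≤ a' (symmetric, so this suffices):
a = 3: 3+3=6, 3+5=8, 3+8=11, 3+10=13, 3+11=14, 3+12=15
a = 5: 5+5=10, 5+8=13, 5+10=15, 5+11=16, 5+12=17
a = 8: 8+8=16, 8+10=18, 8+11=19, 8+12=20
a = 10: 10+10=20, 10+11=21, 10+12=22
a = 11: 11+11=22, 11+12=23
a = 12: 12+12=24
Distinct sums: {6, 8, 10, 11, 13, 14, 15, 16, 17, 18, 19, 20, 21, 22, 23, 24}
|A + A| = 16

|A + A| = 16


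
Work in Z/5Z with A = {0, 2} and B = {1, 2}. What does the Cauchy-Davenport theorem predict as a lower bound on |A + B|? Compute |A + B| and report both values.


Cauchy-Davenport: |A + B| ≥ min(p, |A| + |B| - 1) for A, B nonempty in Z/pZ.
|A| = 2, |B| = 2, p = 5.
CD lower bound = min(5, 2 + 2 - 1) = min(5, 3) = 3.
Compute A + B mod 5 directly:
a = 0: 0+1=1, 0+2=2
a = 2: 2+1=3, 2+2=4
A + B = {1, 2, 3, 4}, so |A + B| = 4.
Verify: 4 ≥ 3? Yes ✓.

CD lower bound = 3, actual |A + B| = 4.
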